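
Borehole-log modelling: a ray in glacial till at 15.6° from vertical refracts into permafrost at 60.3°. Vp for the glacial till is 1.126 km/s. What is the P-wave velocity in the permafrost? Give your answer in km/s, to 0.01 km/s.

3.64 km/s

sin 15.6° = 0.2689; sin 60.3° = 0.8686.
V₂ = V₁·(sin θ₂/sin θ₁) = 1.126·(0.8686/0.2689) = 3.64 km/s.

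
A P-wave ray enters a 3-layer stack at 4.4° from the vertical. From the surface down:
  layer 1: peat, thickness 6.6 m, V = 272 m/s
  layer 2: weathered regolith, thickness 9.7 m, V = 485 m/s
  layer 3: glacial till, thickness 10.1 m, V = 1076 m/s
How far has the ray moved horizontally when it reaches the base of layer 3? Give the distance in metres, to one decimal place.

5.1 m

p = sin θ₁/V₁ = sin 4.4°/272 = 2.8206e-04 s/m is conserved through the stack.
Layer 1: θ = 4.40°; offset = 6.6·tan 4.40° = 0.508 m.
Layer 2: sin θ = p·485 = 0.1368 → θ = 7.86°; offset = 9.7·tan 7.86° = 1.340 m.
Layer 3: sin θ = p·1076 = 0.3035 → θ = 17.67°; offset = 10.1·tan 17.67° = 3.217 m.
Summing the layer offsets gives 5.064 m.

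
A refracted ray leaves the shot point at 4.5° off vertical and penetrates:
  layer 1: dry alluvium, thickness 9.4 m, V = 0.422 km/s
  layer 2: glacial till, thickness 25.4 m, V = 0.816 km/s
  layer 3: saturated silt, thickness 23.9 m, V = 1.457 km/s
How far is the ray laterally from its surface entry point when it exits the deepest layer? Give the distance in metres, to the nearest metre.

11 m

Ray parameter p = sin 4.5° / 0.422 km/s = 1.8592e-01 s/km.
Layer 1: θ = 4.50°; offset = 9.4·tan 4.50° = 0.740 m.
Layer 2: sin θ = p·0.816 = 0.1517 → θ = 8.73°; offset = 25.4·tan 8.73° = 3.899 m.
Layer 3: sin θ = p·1.457 = 0.2709 → θ = 15.72°; offset = 23.9·tan 15.72° = 6.726 m.
Summing the layer offsets gives 11.364 m.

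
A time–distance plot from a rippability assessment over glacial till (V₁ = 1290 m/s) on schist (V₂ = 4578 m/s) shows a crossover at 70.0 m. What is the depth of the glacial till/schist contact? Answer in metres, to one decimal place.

26.2 m

x_cross = 2h·√((V₂+V₁)/(V₂−V₁)) → h = x_cross / (2·√((V₂+V₁)/(V₂−V₁))).
√((V₂+V₁)/(V₂−V₁)) = √((4578+1290)/(4578−1290)) = 1.3359.
h = 70.0 / (2·1.3359) = 26.20 m.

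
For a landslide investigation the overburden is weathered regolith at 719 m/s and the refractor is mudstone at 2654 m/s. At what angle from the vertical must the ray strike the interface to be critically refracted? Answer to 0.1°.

At critical incidence the refracted ray runs along the interface (θ₂ = 90°), so sin θ_c = V₁/V₂.
θ_c = arcsin(719/2654) = arcsin 0.2709 = 15.72°.

15.7°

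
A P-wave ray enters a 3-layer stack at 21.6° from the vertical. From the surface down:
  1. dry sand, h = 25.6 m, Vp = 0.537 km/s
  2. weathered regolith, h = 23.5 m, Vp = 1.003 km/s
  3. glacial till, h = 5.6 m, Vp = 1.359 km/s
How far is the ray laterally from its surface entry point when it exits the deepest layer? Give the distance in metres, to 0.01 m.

46.74 m

Ray parameter p = sin 21.6° / 0.537 km/s = 6.8552e-01 s/km.
Layer 1: θ = 21.60°; offset = 25.6·tan 21.60° = 10.1358 m.
Layer 2: sin θ = p·1.003 = 0.6876 → θ = 43.44°; offset = 23.5·tan 43.44° = 22.2529 m.
Layer 3: sin θ = p·1.359 = 0.9316 → θ = 68.69°; offset = 5.6·tan 68.69° = 14.3552 m.
Σ offsets = 46.7439 m.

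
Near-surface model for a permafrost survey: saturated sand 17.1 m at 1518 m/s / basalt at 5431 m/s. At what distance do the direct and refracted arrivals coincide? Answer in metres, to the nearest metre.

θ_c = arcsin(1518/5431) = 16.23°, so cos θ_c = 0.9601 and tᵢ = 2h cos θ_c/V₁ = 0.0216 s.
At crossover x/V₁ = x/V₂ + tᵢ ⇒ x = tᵢ/(1/V₁ − 1/V₂) = 0.02163/(6.5876e-04 − 1.8413e-04) = 45.58 m.

46 m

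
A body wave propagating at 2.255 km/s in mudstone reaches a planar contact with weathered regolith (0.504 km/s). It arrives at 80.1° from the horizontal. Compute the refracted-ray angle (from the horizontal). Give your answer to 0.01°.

87.80°

Angle from the normal: 90° − 80.1° = 9.9°.
sin θ₁/V₁ = sin θ₂/V₂ ⇒ sin θ₂ = 0.504·sin 9.9°/2.255 = 0.504·0.1719/2.255 = 0.0384.
θ₂ = arcsin 0.0384 = 2.20° from the normal.
From the interface: 90° − 2.20° = 87.80°.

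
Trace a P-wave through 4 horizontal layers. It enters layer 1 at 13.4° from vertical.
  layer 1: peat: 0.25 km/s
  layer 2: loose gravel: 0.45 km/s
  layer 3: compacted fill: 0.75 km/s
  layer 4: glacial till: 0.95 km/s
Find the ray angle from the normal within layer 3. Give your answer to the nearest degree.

Ray parameter p = sin 13.4° / 0.25 = 9.2699e-01 s/km.
sin θ_3 = p·V_3 = 9.2699e-01 × 0.75 = 0.6952.
θ_3 = arcsin 0.6952 = 44.05°.

44°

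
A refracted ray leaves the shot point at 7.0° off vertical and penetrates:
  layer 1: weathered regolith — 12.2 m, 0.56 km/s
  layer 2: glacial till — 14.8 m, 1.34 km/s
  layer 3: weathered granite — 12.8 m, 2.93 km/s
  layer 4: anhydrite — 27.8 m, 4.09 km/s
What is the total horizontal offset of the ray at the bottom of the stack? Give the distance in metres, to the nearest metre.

71 m

Apply Snell's law at each interface; in layer i the horizontal offset is hᵢ·tan θᵢ.
Layer 1: θ = 7.00°; offset = 12.2·tan 7.00° = 1.498 m.
Layer 2: sin θ = 1.34·sin 7.0°/0.56 = 0.2916, θ = 16.95°; offset = 14.8·tan 16.95° = 4.512 m.
Layer 3: sin θ = 2.93·sin 7.0°/0.56 = 0.6376, θ = 39.62°; offset = 12.8·tan 39.62° = 10.595 m.
Layer 4: sin θ = 4.09·sin 7.0°/0.56 = 0.8901, θ = 62.88°; offset = 27.8·tan 62.88° = 54.287 m.
Total horizontal offset = 70.892 m.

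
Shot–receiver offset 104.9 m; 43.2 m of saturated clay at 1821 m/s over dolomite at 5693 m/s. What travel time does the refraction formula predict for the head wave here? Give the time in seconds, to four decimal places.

θ_c = arcsin(V₁/V₂) = arcsin(1821/5693) = 18.65°, cos θ_c = 0.9475.
Intercept time tᵢ = 2h cos θ_c / V₁ = 2·43.2·0.9475/1821 = 0.04495 s.
t = x/V₂ + tᵢ = 104.9/5693 + 0.04495 = 0.06338 s.

0.0634 s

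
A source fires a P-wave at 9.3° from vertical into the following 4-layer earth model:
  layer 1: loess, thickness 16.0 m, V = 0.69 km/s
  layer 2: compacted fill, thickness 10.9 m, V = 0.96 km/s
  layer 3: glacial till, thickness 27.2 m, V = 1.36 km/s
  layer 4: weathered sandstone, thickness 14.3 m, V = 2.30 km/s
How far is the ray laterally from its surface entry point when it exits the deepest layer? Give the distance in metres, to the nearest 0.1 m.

Apply Snell's law at each interface; in layer i the horizontal offset is hᵢ·tan θᵢ.
Layer 1: θ = 9.30°; offset = 16.0·tan 9.30° = 2.620 m.
Layer 2: sin θ = 0.96·sin 9.3°/0.69 = 0.2248, θ = 12.99°; offset = 10.9·tan 12.99° = 2.515 m.
Layer 3: sin θ = 1.36·sin 9.3°/0.69 = 0.3185, θ = 18.57°; offset = 27.2·tan 18.57° = 9.140 m.
Layer 4: sin θ = 2.30·sin 9.3°/0.69 = 0.5387, θ = 32.59°; offset = 14.3·tan 32.59° = 9.143 m.
Total horizontal offset = 23.418 m.

23.4 m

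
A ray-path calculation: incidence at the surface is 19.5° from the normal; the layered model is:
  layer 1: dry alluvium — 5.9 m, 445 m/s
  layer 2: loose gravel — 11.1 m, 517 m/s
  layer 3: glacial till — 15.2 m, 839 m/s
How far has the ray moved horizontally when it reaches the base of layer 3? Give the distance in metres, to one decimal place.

19.1 m

Apply Snell's law at each interface; in layer i the horizontal offset is hᵢ·tan θᵢ.
Layer 1: θ = 19.50°; offset = 5.9·tan 19.50° = 2.089 m.
Layer 2: sin θ = 517·sin 19.5°/445 = 0.3878, θ = 22.82°; offset = 11.1·tan 22.82° = 4.670 m.
Layer 3: sin θ = 839·sin 19.5°/445 = 0.6294, θ = 39.00°; offset = 15.2·tan 39.00° = 12.310 m.
Total horizontal offset = 19.069 m.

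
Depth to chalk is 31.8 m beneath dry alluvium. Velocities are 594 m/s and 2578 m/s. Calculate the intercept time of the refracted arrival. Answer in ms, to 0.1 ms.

104.2 ms

θ_c = arcsin(V₁/V₂) = arcsin(594/2578) = 13.32°; cos θ_c = 0.9731.
tᵢ = 2h·cos θ_c / V₁ = 2·31.8·0.9731 / 594 = 0.10419 s.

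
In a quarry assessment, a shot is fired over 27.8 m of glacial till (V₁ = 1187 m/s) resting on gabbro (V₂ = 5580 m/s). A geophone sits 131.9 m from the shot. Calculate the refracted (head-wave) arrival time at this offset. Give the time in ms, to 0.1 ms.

69.4 ms

t = x/V₂ + 2h·√(V₂²−V₁²)/(V₁V₂).
√(V₂²−V₁²) = √(5580²−1187²) = 5452.3 m/s; delay term = 2·27.8·5452.3/(1187·5580) = 0.04577 s.
t = 131.9/5580 + 0.04577 = 0.06941 s.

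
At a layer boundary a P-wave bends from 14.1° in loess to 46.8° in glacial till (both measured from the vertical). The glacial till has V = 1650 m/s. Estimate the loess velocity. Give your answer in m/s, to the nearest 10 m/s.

Snell's law: sin 14.1°/V₁ = sin 46.8°/V₂.
V₁ = V₂·sin 14.1°/sin 46.8° = 1650 × 0.3342 = 551.42 m/s.

550 m/s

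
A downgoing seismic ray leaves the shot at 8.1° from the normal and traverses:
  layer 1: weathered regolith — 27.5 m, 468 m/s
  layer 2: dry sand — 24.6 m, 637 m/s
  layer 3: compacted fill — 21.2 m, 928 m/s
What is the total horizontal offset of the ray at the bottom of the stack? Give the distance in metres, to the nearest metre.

15 m

Apply Snell's law at each interface; in layer i the horizontal offset is hᵢ·tan θᵢ.
Layer 1: θ = 8.10°; offset = 27.5·tan 8.10° = 3.914 m.
Layer 2: sin θ = 637·sin 8.1°/468 = 0.1918, θ = 11.06°; offset = 24.6·tan 11.06° = 4.807 m.
Layer 3: sin θ = 928·sin 8.1°/468 = 0.2794, θ = 16.22°; offset = 21.2·tan 16.22° = 6.169 m.
Total horizontal offset = 14.890 m.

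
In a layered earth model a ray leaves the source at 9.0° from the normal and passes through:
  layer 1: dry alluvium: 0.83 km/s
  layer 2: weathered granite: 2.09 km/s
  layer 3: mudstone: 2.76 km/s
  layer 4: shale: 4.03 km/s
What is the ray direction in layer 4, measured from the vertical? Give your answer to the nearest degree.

Ray parameter p = sin 9.0° / 0.83 = 1.8848e-01 s/km.
sin θ_4 = p·V_4 = 1.8848e-01 × 4.03 = 0.7596.
θ_4 = arcsin 0.7596 = 49.43°.

49°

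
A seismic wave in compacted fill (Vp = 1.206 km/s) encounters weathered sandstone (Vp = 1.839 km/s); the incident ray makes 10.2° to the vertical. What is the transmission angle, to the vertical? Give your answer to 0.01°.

Snell's law: sin θ₂ = (V₂/V₁)·sin θ₁ = (1.839/1.206)·sin 10.2° = 0.2700.
θ₂ = arcsin 0.2700 = 15.67° from the normal.

15.67°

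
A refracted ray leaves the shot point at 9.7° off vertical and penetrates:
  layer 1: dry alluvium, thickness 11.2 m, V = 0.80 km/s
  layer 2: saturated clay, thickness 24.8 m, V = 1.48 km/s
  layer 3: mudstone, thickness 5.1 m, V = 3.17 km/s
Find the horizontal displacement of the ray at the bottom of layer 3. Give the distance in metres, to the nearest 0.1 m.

14.6 m

Ray parameter p = sin 9.7° / 0.80 km/s = 2.1061e-01 s/km.
Layer 1: θ = 9.70°; offset = 11.2·tan 9.70° = 1.914 m.
Layer 2: sin θ = p·1.48 = 0.3117 → θ = 18.16°; offset = 24.8·tan 18.16° = 8.136 m.
Layer 3: sin θ = p·3.17 = 0.6676 → θ = 41.89°; offset = 5.1·tan 41.89° = 4.574 m.
Total horizontal offset = 14.624 m.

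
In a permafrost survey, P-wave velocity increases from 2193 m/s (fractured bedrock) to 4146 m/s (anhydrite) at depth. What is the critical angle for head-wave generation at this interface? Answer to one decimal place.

31.9°

Critical incidence: sin θ_c = V₁/V₂ = 2193/4146 = 0.5289.
θ_c = arcsin 0.5289 = 31.93°.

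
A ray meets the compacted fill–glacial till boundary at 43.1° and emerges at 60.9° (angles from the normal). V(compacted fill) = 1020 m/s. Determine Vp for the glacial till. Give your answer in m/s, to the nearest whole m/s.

Snell's law: sin 43.1°/V₁ = sin 60.9°/V₂.
V₂ = V₁·sin 60.9°/sin 43.1° = 1020 × 1.2788 = 1304.38 m/s.

1304 m/s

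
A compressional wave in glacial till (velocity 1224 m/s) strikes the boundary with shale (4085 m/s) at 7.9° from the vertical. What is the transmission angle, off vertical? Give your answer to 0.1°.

Snell's law: sin θ₂ = (V₂/V₁)·sin θ₁ = (4085/1224)·sin 7.9° = 0.4587.
θ₂ = arcsin 0.4587 = 27.30° from the normal.

27.3°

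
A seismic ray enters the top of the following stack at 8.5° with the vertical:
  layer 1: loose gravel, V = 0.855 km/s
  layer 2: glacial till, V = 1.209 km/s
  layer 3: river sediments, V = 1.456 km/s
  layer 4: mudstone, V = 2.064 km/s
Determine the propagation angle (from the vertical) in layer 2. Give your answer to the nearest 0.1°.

Ray parameter p = sin 8.5° / 0.855 = 1.7288e-01 s/km.
sin θ_2 = p·V_2 = 1.7288e-01 × 1.209 = 0.2090.
θ_2 = arcsin 0.2090 = 12.06°.

12.1°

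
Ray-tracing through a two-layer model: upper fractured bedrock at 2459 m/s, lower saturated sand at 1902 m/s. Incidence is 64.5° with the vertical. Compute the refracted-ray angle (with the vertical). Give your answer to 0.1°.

44.3°

sin θ₁/V₁ = sin θ₂/V₂ ⇒ sin θ₂ = 1902·sin 64.5°/2459 = 1902·0.9026/2459 = 0.6981.
θ₂ = arcsin 0.6981 = 44.28° from the normal.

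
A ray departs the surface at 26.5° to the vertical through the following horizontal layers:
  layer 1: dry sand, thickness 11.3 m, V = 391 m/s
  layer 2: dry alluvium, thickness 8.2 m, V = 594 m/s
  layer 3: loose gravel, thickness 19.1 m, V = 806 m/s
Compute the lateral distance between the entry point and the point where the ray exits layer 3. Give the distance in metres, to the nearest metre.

58 m

Apply Snell's law at each interface; in layer i the horizontal offset is hᵢ·tan θᵢ.
Layer 1: θ = 26.50°; offset = 11.3·tan 26.50° = 5.634 m.
Layer 2: sin θ = 594·sin 26.5°/391 = 0.6779, θ = 42.68°; offset = 8.2·tan 42.68° = 7.560 m.
Layer 3: sin θ = 806·sin 26.5°/391 = 0.9198, θ = 66.89°; offset = 19.1·tan 66.89° = 44.767 m.
Summing the layer offsets gives 57.962 m.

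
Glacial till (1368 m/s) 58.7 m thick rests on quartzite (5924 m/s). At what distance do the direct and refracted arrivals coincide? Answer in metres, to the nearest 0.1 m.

x_cross = 2h·√((V₂+V₁)/(V₂−V₁)).
(V₂+V₁)/(V₂−V₁) = (5924+1368)/(5924−1368) = 1.6005; √ = 1.2651.
x_cross = 2·58.7·1.2651 = 148.53 m.

148.5 m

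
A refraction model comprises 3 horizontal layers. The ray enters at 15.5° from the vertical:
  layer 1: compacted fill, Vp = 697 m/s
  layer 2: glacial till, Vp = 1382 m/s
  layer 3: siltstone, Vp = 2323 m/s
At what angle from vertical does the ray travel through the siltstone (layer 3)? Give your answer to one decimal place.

Snell's law across each interface conserves sin θ / V, so sin θ_3 = V_3·sin θ₁/V₁.
sin θ_3 = 2323 × sin 15.5° / 697 = 0.8907.
θ_3 = 62.96° from the vertical.

63.0°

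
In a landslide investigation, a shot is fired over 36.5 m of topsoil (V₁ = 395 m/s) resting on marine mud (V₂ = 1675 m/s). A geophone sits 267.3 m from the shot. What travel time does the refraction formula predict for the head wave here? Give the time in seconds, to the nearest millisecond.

θ_c = arcsin(V₁/V₂) = arcsin(395/1675) = 13.64°, cos θ_c = 0.9718.
Intercept time tᵢ = 2h cos θ_c / V₁ = 2·36.5·0.9718/395 = 0.17960 s.
t = x/V₂ + tᵢ = 267.3/1675 + 0.17960 = 0.33918 s.

0.339 s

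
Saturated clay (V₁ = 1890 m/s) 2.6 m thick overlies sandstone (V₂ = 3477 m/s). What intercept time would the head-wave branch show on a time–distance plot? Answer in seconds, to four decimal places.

0.0023 s

tᵢ = 2h·√(V₂²−V₁²)/(V₁V₂).
√(V₂²−V₁²) = √(3477²−1890²) = 2918.5 m/s.
tᵢ = 2·2.6·2918.5/(1890·3477) = 0.00231 s.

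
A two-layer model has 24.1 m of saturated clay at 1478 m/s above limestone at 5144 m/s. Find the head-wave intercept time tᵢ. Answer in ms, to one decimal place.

31.2 ms

θ_c = arcsin(V₁/V₂) = arcsin(1478/5144) = 16.70°; cos θ_c = 0.9578.
tᵢ = 2h·cos θ_c / V₁ = 2·24.1·0.9578 / 1478 = 0.03124 s.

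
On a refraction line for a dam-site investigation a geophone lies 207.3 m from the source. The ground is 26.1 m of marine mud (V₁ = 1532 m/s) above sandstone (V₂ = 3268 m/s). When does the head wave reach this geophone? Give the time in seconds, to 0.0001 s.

0.0935 s

θ_c = arcsin(V₁/V₂) = arcsin(1532/3268) = 27.96°, cos θ_c = 0.8833.
Intercept time tᵢ = 2h cos θ_c / V₁ = 2·26.1·0.8833/1532 = 0.03010 s.
t = x/V₂ + tᵢ = 207.3/3268 + 0.03010 = 0.09353 s.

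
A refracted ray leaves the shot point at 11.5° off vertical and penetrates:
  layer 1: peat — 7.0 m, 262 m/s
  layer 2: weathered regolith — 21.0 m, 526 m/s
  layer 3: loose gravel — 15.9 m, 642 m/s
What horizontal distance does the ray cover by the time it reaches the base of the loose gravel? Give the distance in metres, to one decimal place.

19.5 m

Ray parameter p = sin 11.5° / 262 m/s = 7.6095e-04 s/m.
Layer 1: θ = 11.50°; offset = 7.0·tan 11.50° = 1.424 m.
Layer 2: sin θ = p·526 = 0.4003 → θ = 23.59°; offset = 21.0·tan 23.59° = 9.172 m.
Layer 3: sin θ = p·642 = 0.4885 → θ = 29.24°; offset = 15.9·tan 29.24° = 8.902 m.
Total horizontal offset = 19.499 m.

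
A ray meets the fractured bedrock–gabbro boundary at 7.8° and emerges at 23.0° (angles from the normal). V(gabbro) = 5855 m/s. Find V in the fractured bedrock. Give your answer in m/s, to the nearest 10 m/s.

2030 m/s

Snell's law: sin 7.8°/V₁ = sin 23.0°/V₂.
V₁ = V₂·sin 7.8°/sin 23.0° = 5855 × 0.3473 = 2033.66 m/s.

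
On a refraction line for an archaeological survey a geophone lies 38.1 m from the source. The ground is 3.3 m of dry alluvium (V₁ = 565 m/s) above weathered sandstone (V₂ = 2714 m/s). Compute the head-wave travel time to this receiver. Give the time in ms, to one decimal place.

t = x/V₂ + 2h·√(V₂²−V₁²)/(V₁V₂).
√(V₂²−V₁²) = √(2714²−565²) = 2654.5 m/s; delay term = 2·3.3·2654.5/(565·2714) = 0.01143 s.
t = 38.1/2714 + 0.01143 = 0.02546 s.

25.5 ms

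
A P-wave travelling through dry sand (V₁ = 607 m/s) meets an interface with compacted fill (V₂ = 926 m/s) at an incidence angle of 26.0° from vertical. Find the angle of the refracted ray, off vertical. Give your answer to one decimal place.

sin θ₁/V₁ = sin θ₂/V₂ ⇒ sin θ₂ = 926·sin 26.0°/607 = 926·0.4384/607 = 0.6688.
θ₂ = arcsin 0.6688 = 41.97° from the normal.

42.0°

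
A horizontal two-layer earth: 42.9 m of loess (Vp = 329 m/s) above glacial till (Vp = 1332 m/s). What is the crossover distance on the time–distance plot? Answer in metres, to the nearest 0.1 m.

110.4 m

x_cross = 2h·√((V₂+V₁)/(V₂−V₁)).
(V₂+V₁)/(V₂−V₁) = (1332+329)/(1332−329) = 1.6560; √ = 1.2869.
x_cross = 2·42.9·1.2869 = 110.41 m.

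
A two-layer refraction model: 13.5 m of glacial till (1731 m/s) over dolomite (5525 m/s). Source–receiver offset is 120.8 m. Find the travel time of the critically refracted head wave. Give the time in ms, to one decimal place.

θ_c = arcsin(V₁/V₂) = arcsin(1731/5525) = 18.26°, cos θ_c = 0.9497.
Intercept time tᵢ = 2h cos θ_c / V₁ = 2·13.5·0.9497/1731 = 0.01481 s.
t = x/V₂ + tᵢ = 120.8/5525 + 0.01481 = 0.03668 s.

36.7 ms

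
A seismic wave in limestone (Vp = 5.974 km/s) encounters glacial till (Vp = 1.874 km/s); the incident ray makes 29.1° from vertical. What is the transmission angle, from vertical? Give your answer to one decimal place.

8.8°

Snell's law: sin θ₂ = (V₂/V₁)·sin θ₁ = (1.874/5.974)·sin 29.1° = 0.1526.
θ₂ = arcsin 0.1526 = 8.78° from the normal.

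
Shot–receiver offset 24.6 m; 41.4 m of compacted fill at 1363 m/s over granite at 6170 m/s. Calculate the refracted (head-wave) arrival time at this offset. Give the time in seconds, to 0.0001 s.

0.0632 s

t = x/V₂ + 2h·√(V₂²−V₁²)/(V₁V₂).
√(V₂²−V₁²) = √(6170²−1363²) = 6017.6 m/s; delay term = 2·41.4·6017.6/(1363·6170) = 0.05925 s.
t = 24.6/6170 + 0.05925 = 0.06323 s.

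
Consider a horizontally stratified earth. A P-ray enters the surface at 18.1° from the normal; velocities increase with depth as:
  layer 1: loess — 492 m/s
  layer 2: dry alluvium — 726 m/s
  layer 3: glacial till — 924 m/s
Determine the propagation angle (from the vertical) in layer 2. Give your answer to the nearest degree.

Snell's law across each interface conserves sin θ / V, so sin θ_2 = V_2·sin θ₁/V₁.
sin θ_2 = 726 × sin 18.1° / 492 = 0.4584.
θ_2 = arcsin 0.4584 = 27.29°.

27°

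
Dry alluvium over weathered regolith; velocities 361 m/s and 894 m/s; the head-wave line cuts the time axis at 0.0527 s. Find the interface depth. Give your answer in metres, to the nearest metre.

h = tᵢ·V₁·V₂ / (2·√(V₂²−V₁²)).
√(V₂²−V₁²) = √(894² − 361²) = 817.9 m/s.
h = 0.0527 s × 361 × 894 / (2 × 817.9) = 10.40 m.

10 m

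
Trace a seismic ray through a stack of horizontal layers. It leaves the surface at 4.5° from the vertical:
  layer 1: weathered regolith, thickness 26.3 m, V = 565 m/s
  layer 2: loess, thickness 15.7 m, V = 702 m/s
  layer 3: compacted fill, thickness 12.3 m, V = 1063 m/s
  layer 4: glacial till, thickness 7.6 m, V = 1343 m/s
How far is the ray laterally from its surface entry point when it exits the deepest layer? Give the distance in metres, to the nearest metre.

Apply Snell's law at each interface; in layer i the horizontal offset is hᵢ·tan θᵢ.
Layer 1: θ = 4.50°; offset = 26.3·tan 4.50° = 2.070 m.
Layer 2: sin θ = 702·sin 4.5°/565 = 0.0975, θ = 5.59°; offset = 15.7·tan 5.59° = 1.538 m.
Layer 3: sin θ = 1063·sin 4.5°/565 = 0.1476, θ = 8.49°; offset = 12.3·tan 8.49° = 1.836 m.
Layer 4: sin θ = 1343·sin 4.5°/565 = 0.1865, θ = 10.75°; offset = 7.6·tan 10.75° = 1.443 m.
Σ offsets = 6.886 m.

7 m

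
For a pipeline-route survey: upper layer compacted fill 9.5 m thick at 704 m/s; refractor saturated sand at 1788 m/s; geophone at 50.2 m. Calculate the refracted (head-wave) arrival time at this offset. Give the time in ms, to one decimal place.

52.9 ms

t = x/V₂ + 2h·√(V₂²−V₁²)/(V₁V₂).
√(V₂²−V₁²) = √(1788²−704²) = 1643.6 m/s; delay term = 2·9.5·1643.6/(704·1788) = 0.02481 s.
t = 50.2/1788 + 0.02481 = 0.05288 s.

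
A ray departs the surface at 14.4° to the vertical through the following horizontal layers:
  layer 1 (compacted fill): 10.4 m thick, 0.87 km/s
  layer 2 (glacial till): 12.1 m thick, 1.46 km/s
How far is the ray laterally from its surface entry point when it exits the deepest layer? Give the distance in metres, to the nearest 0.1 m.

Ray parameter p = sin 14.4° / 0.87 km/s = 2.8585e-01 s/km.
Layer 1: θ = 14.40°; offset = 10.4·tan 14.40° = 2.670 m.
Layer 2: sin θ = p·1.46 = 0.4173 → θ = 24.67°; offset = 12.1·tan 24.67° = 5.557 m.
Total horizontal offset = 8.227 m.

8.2 m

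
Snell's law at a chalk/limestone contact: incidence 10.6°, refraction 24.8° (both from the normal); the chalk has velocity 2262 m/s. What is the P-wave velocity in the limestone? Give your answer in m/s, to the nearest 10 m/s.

sin 10.6° = 0.1840; sin 24.8° = 0.4195.
V₂ = V₁·(sin θ₂/sin θ₁) = 2262·(0.4195/0.1840) = 5157.89 m/s.

5160 m/s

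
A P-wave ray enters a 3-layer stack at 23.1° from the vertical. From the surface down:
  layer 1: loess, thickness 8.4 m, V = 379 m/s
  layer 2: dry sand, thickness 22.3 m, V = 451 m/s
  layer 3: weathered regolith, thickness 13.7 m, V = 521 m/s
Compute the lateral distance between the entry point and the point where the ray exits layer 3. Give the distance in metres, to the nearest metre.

p = sin θ₁/V₁ = sin 23.1°/379 = 1.0352e-03 s/m is conserved through the stack.
Layer 1: θ = 23.10°; offset = 8.4·tan 23.10° = 3.583 m.
Layer 2: sin θ = p·451 = 0.4669 → θ = 27.83°; offset = 22.3·tan 27.83° = 11.773 m.
Layer 3: sin θ = p·521 = 0.5393 → θ = 32.64°; offset = 13.7·tan 32.64° = 8.774 m.
Summing the layer offsets gives 24.130 m.

24 m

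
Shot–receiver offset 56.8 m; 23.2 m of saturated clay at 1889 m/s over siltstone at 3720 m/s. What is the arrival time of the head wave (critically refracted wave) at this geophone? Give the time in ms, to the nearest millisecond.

36 ms

θ_c = arcsin(V₁/V₂) = arcsin(1889/3720) = 30.52°, cos θ_c = 0.8615.
Intercept time tᵢ = 2h cos θ_c / V₁ = 2·23.2·0.8615/1889 = 0.02116 s.
t = x/V₂ + tᵢ = 56.8/3720 + 0.02116 = 0.03643 s.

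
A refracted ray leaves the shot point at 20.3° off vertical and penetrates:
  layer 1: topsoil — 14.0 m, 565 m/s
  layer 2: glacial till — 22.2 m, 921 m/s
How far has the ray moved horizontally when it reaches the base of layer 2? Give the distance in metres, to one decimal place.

Ray parameter p = sin 20.3° / 565 m/s = 6.1405e-04 s/m.
Layer 1: θ = 20.30°; offset = 14.0·tan 20.30° = 5.179 m.
Layer 2: sin θ = p·921 = 0.5655 → θ = 34.44°; offset = 22.2·tan 34.44° = 15.223 m.
Σ offsets = 20.402 m.

20.4 m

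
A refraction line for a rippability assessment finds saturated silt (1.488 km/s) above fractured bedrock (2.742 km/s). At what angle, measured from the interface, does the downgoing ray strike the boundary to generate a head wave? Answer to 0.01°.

57.13°

At critical incidence the refracted ray runs along the interface (θ₂ = 90°), so sin θ_c = V₁/V₂.
θ_c = arcsin(1.488/2.742) = arcsin 0.5427 = 32.87°.
Measured from the interface: 90° − 32.87° = 57.13°.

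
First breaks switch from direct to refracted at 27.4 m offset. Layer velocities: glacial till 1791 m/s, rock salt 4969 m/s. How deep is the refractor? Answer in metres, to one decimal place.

x_cross = 2h·√((V₂+V₁)/(V₂−V₁)) → h = x_cross / (2·√((V₂+V₁)/(V₂−V₁))).
√((V₂+V₁)/(V₂−V₁)) = √((4969+1791)/(4969−1791)) = 1.4585.
h = 27.4 / (2·1.4585) = 9.39 m.

9.4 m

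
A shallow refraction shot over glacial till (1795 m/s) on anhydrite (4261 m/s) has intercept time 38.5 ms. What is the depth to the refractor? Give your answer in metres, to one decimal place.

θ_c = arcsin(1795/4261) = 24.91°; cos θ_c = 0.9069.
tᵢ = 2h cos θ_c/V₁ ⇒ h = tᵢ·V₁/(2 cos θ_c) = 0.0385·1795/(2·0.9069) = 38.10 m.

38.1 m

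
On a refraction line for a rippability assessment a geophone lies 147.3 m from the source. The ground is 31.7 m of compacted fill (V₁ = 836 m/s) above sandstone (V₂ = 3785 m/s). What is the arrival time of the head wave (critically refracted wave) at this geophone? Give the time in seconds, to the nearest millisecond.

t = x/V₂ + 2h·√(V₂²−V₁²)/(V₁V₂).
√(V₂²−V₁²) = √(3785²−836²) = 3691.5 m/s; delay term = 2·31.7·3691.5/(836·3785) = 0.07396 s.
t = 147.3/3785 + 0.07396 = 0.11288 s.

0.113 s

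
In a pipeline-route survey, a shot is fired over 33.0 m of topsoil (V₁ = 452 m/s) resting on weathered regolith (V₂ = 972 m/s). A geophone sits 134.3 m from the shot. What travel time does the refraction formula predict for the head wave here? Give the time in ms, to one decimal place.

267.4 ms

θ_c = arcsin(V₁/V₂) = arcsin(452/972) = 27.71°, cos θ_c = 0.8853.
Intercept time tᵢ = 2h cos θ_c / V₁ = 2·33.0·0.8853/452 = 0.12927 s.
t = x/V₂ + tᵢ = 134.3/972 + 0.12927 = 0.26744 s.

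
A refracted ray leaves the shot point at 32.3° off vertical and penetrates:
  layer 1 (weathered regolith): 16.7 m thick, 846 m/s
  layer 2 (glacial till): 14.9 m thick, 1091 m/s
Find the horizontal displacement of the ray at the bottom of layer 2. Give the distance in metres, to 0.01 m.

Apply Snell's law at each interface; in layer i the horizontal offset is hᵢ·tan θᵢ.
Layer 1: θ = 32.30°; offset = 16.7·tan 32.30° = 10.5573 m.
Layer 2: sin θ = 1091·sin 32.3°/846 = 0.6891, θ = 43.56°; offset = 14.9·tan 43.56° = 14.1687 m.
Total horizontal offset = 24.7260 m.

24.73 m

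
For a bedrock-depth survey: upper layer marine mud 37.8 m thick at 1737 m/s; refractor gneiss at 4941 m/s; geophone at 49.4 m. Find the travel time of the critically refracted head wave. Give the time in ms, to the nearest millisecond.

51 ms

t = x/V₂ + 2h·√(V₂²−V₁²)/(V₁V₂).
√(V₂²−V₁²) = √(4941²−1737²) = 4625.6 m/s; delay term = 2·37.8·4625.6/(1737·4941) = 0.04075 s.
t = 49.4/4941 + 0.04075 = 0.05074 s.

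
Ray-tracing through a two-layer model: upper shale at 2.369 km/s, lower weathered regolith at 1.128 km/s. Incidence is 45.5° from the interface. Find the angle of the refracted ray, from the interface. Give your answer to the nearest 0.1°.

70.5°

Convert to the normal: θ₁ = 90° − 45.5° = 44.5°.
Snell's law: sin θ₂ = (V₂/V₁)·sin θ₁ = (1.128/2.369)·sin 44.5° = 0.3337.
θ₂ = arcsin 0.3337 = 19.50° from the normal.
From the interface: 90° − 19.50° = 70.50°.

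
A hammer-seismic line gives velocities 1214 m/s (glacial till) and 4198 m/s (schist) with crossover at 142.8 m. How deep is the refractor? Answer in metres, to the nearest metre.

53 m

h = (x_cross/2)·√((V₂−V₁)/(V₂+V₁)).
(V₂−V₁)/(V₂+V₁) = (4198−1214)/(4198+1214) = 0.5514; √ = 0.7425.
h = (142.8/2)·0.7425 = 53.02 m.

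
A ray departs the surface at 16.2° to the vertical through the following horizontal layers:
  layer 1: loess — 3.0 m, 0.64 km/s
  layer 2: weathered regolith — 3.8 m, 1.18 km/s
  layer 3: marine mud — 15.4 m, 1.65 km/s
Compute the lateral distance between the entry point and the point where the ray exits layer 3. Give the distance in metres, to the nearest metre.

Ray parameter p = sin 16.2° / 0.64 km/s = 4.3592e-01 s/km.
Layer 1: θ = 16.20°; offset = 3.0·tan 16.20° = 0.872 m.
Layer 2: sin θ = p·1.18 = 0.5144 → θ = 30.96°; offset = 3.8·tan 30.96° = 2.279 m.
Layer 3: sin θ = p·1.65 = 0.7193 → θ = 45.99°; offset = 15.4·tan 45.99° = 15.944 m.
Summing the layer offsets gives 19.095 m.

19 m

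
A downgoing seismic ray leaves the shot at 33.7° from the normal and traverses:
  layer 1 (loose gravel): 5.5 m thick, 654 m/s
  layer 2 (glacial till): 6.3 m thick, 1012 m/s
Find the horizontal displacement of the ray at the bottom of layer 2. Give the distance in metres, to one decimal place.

14.2 m

Apply Snell's law at each interface; in layer i the horizontal offset is hᵢ·tan θᵢ.
Layer 1: θ = 33.70°; offset = 5.5·tan 33.70° = 3.668 m.
Layer 2: sin θ = 1012·sin 33.7°/654 = 0.8586, θ = 59.16°; offset = 6.3·tan 59.16° = 10.550 m.
Total horizontal offset = 14.218 m.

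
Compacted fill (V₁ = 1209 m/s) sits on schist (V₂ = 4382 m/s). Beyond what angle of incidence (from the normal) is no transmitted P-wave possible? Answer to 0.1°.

Critical incidence: sin θ_c = V₁/V₂ = 1209/4382 = 0.2759.
θ_c = arcsin 0.2759 = 16.02°.

16.0°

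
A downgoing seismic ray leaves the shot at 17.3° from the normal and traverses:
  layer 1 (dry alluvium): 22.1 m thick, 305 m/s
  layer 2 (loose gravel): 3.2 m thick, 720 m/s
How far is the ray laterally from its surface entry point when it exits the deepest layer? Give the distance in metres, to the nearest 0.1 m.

Apply Snell's law at each interface; in layer i the horizontal offset is hᵢ·tan θᵢ.
Layer 1: θ = 17.30°; offset = 22.1·tan 17.30° = 6.883 m.
Layer 2: sin θ = 720·sin 17.3°/305 = 0.7020, θ = 44.59°; offset = 3.2·tan 44.59° = 3.154 m.
Total horizontal offset = 10.038 m.

10.0 m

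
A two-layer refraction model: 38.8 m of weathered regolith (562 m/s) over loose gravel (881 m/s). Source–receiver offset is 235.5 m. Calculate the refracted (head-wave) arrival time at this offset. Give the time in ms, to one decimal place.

t = x/V₂ + 2h·√(V₂²−V₁²)/(V₁V₂).
√(V₂²−V₁²) = √(881²−562²) = 678.5 m/s; delay term = 2·38.8·678.5/(562·881) = 0.10634 s.
t = 235.5/881 + 0.10634 = 0.37365 s.

373.6 ms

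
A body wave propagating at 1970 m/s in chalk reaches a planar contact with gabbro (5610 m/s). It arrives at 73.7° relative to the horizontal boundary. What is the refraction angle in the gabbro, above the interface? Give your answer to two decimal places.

36.94°

Convert to the normal: θ₁ = 90° − 73.7° = 16.3°.
Snell's law: sin θ₂ = (V₂/V₁)·sin θ₁ = (5610/1970)·sin 16.3° = 0.7993.
θ₂ = arcsin 0.7993 = 53.06° from the normal.
From the interface: 90° − 53.06° = 36.94°.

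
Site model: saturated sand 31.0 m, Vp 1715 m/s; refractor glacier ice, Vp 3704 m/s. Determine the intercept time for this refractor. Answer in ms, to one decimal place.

θ_c = arcsin(V₁/V₂) = arcsin(1715/3704) = 27.58°; cos θ_c = 0.8864.
tᵢ = 2h·cos θ_c / V₁ = 2·31.0·0.8864 / 1715 = 0.03204 s.

32.0 ms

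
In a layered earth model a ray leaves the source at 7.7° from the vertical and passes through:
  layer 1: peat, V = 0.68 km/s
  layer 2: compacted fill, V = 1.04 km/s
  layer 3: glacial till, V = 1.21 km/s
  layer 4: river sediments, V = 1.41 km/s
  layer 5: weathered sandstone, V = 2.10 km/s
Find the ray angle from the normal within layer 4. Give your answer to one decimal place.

16.1°

Ray parameter p = sin 7.7° / 0.68 = 1.9704e-01 s/km.
sin θ_4 = p·V_4 = 1.9704e-01 × 1.41 = 0.2778.
θ_4 = arcsin 0.2778 = 16.13°.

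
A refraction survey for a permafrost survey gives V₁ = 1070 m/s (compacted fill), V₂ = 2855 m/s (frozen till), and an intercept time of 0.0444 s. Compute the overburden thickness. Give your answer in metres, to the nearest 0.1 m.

25.6 m

θ_c = arcsin(1070/2855) = 22.01°; cos θ_c = 0.9271.
tᵢ = 2h cos θ_c/V₁ ⇒ h = tᵢ·V₁/(2 cos θ_c) = 0.0444·1070/(2·0.9271) = 25.62 m.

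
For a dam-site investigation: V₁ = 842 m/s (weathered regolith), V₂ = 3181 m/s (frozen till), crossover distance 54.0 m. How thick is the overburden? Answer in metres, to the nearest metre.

x_cross = 2h·√((V₂+V₁)/(V₂−V₁)) → h = x_cross / (2·√((V₂+V₁)/(V₂−V₁))).
√((V₂+V₁)/(V₂−V₁)) = √((3181+842)/(3181−842)) = 1.3115.
h = 54.0 / (2·1.3115) = 20.59 m.

21 m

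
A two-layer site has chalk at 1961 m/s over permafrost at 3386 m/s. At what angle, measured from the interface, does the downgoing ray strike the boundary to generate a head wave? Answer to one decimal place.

54.6°

At critical incidence the refracted ray runs along the interface (θ₂ = 90°), so sin θ_c = V₁/V₂.
θ_c = arcsin(1961/3386) = arcsin 0.5791 = 35.39°.
Measured from the interface: 90° − 35.39° = 54.61°.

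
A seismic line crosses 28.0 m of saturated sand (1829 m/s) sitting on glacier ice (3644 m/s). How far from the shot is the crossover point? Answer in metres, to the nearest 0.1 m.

x_cross = 2h·√((V₂+V₁)/(V₂−V₁)).
(V₂+V₁)/(V₂−V₁) = (3644+1829)/(3644−1829) = 3.0154; √ = 1.7365.
x_cross = 2·28.0·1.7365 = 97.24 m.

97.2 m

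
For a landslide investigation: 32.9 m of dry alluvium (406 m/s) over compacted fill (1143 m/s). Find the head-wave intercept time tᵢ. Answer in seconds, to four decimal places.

tᵢ = 2h·√(V₂²−V₁²)/(V₁V₂).
√(V₂²−V₁²) = √(1143²−406²) = 1068.5 m/s.
tᵢ = 2·32.9·1068.5/(406·1143) = 0.15150 s.

0.1515 s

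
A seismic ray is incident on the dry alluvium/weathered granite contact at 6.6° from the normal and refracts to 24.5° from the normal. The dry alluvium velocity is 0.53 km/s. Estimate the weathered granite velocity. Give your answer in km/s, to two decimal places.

Snell's law: sin 6.6°/V₁ = sin 24.5°/V₂.
V₂ = V₁·sin 24.5°/sin 6.6° = 0.53 × 3.6080 = 1.91 km/s.

1.91 km/s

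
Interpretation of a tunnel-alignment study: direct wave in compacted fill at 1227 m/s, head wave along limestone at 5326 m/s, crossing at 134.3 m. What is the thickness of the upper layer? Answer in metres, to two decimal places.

h = (x_cross/2)·√((V₂−V₁)/(V₂+V₁)).
(V₂−V₁)/(V₂+V₁) = (5326−1227)/(5326+1227) = 0.6255; √ = 0.7909.
h = (134.3/2)·0.7909 = 53.11 m.

53.11 m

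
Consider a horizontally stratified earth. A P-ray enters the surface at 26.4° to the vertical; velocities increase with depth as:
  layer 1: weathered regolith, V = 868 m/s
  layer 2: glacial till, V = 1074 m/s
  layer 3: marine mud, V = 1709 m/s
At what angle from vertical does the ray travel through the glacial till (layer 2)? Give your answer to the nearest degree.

Snell's law across each interface conserves sin θ / V, so sin θ_2 = V_2·sin θ₁/V₁.
sin θ_2 = 1074 × sin 26.4° / 868 = 0.5502.
θ_2 = 33.38° from the vertical.

33°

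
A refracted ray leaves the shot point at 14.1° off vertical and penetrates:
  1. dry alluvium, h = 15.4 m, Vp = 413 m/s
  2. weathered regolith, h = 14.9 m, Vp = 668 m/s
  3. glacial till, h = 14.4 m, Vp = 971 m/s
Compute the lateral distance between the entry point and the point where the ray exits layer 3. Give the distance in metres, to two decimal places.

Apply Snell's law at each interface; in layer i the horizontal offset is hᵢ·tan θᵢ.
Layer 1: θ = 14.10°; offset = 15.4·tan 14.10° = 3.8682 m.
Layer 2: sin θ = 668·sin 14.1°/413 = 0.3940, θ = 23.21°; offset = 14.9·tan 23.21° = 6.3879 m.
Layer 3: sin θ = 971·sin 14.1°/413 = 0.5728, θ = 34.94°; offset = 14.4·tan 34.94° = 10.0616 m.
Total horizontal offset = 20.3177 m.

20.32 m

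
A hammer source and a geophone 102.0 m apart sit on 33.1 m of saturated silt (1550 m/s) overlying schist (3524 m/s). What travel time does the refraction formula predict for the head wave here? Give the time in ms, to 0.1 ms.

θ_c = arcsin(V₁/V₂) = arcsin(1550/3524) = 26.09°, cos θ_c = 0.8981.
Intercept time tᵢ = 2h cos θ_c / V₁ = 2·33.1·0.8981/1550 = 0.03836 s.
t = x/V₂ + tᵢ = 102.0/3524 + 0.03836 = 0.06730 s.

67.3 ms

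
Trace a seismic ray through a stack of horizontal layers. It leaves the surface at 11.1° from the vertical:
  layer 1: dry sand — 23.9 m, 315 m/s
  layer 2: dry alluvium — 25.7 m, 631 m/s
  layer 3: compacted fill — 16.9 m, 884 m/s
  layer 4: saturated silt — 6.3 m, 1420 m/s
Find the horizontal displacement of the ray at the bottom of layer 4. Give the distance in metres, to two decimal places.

Ray parameter p = sin 11.1° / 315 m/s = 6.1118e-04 s/m.
Layer 1: θ = 11.10°; offset = 23.9·tan 11.10° = 4.6890 m.
Layer 2: sin θ = p·631 = 0.3857 → θ = 22.68°; offset = 25.7·tan 22.68° = 10.7423 m.
Layer 3: sin θ = p·884 = 0.5403 → θ = 32.70°; offset = 16.9·tan 32.70° = 10.8508 m.
Layer 4: sin θ = p·1420 = 0.8679 → θ = 60.21°; offset = 6.3·tan 60.21° = 11.0061 m.
Total horizontal offset = 37.2883 m.

37.29 m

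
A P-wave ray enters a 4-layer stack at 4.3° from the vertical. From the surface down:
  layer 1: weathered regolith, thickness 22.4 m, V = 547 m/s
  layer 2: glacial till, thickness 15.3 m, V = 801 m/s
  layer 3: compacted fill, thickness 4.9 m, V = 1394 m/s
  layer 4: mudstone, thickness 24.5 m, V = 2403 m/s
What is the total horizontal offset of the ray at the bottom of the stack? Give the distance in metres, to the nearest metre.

13 m

Apply Snell's law at each interface; in layer i the horizontal offset is hᵢ·tan θᵢ.
Layer 1: θ = 4.30°; offset = 22.4·tan 4.30° = 1.684 m.
Layer 2: sin θ = 801·sin 4.3°/547 = 0.1098, θ = 6.30°; offset = 15.3·tan 6.30° = 1.690 m.
Layer 3: sin θ = 1394·sin 4.3°/547 = 0.1911, θ = 11.02°; offset = 4.9·tan 11.02° = 0.954 m.
Layer 4: sin θ = 2403·sin 4.3°/547 = 0.3294, θ = 19.23°; offset = 24.5·tan 19.23° = 8.547 m.
Summing the layer offsets gives 12.875 m.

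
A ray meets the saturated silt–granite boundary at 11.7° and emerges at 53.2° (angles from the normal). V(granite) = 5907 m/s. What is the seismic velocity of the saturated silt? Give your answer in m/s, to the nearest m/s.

1496 m/s

sin 11.7° = 0.2028; sin 53.2° = 0.8007.
V₁ = V₂·(sin θ₁/sin θ₂) = 5907·(0.2028/0.8007) = 1495.96 m/s.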